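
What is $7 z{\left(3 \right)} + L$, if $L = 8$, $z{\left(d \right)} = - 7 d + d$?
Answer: $-118$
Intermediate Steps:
$z{\left(d \right)} = - 6 d$
$7 z{\left(3 \right)} + L = 7 \left(\left(-6\right) 3\right) + 8 = 7 \left(-18\right) + 8 = -126 + 8 = -118$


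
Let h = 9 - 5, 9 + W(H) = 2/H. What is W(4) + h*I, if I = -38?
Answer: -321/2 ≈ -160.50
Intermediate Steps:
W(H) = -9 + 2/H
h = 4
W(4) + h*I = (-9 + 2/4) + 4*(-38) = (-9 + 2*(¼)) - 152 = (-9 + ½) - 152 = -17/2 - 152 = -321/2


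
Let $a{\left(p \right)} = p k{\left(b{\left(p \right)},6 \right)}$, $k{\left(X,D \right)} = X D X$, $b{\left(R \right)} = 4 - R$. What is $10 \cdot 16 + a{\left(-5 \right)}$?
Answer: $-2270$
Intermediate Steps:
$k{\left(X,D \right)} = D X^{2}$ ($k{\left(X,D \right)} = D X X = D X^{2}$)
$a{\left(p \right)} = 6 p \left(4 - p\right)^{2}$ ($a{\left(p \right)} = p 6 \left(4 - p\right)^{2} = 6 p \left(4 - p\right)^{2}$)
$10 \cdot 16 + a{\left(-5 \right)} = 10 \cdot 16 + 6 \left(-5\right) \left(-4 - 5\right)^{2} = 160 + 6 \left(-5\right) \left(-9\right)^{2} = 160 + 6 \left(-5\right) 81 = 160 - 2430 = -2270$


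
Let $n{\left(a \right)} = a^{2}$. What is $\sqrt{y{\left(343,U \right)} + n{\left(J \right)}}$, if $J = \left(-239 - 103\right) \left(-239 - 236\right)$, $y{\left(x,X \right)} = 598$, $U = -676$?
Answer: $\sqrt{26390003098} \approx 1.6245 \cdot 10^{5}$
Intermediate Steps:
$J = 162450$ ($J = \left(-342\right) \left(-475\right) = 162450$)
$\sqrt{y{\left(343,U \right)} + n{\left(J \right)}} = \sqrt{598 + 162450^{2}} = \sqrt{598 + 26390002500} = \sqrt{26390003098}$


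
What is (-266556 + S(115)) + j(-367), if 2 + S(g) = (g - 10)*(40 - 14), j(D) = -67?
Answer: -263895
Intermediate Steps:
S(g) = -262 + 26*g (S(g) = -2 + (g - 10)*(40 - 14) = -2 + (-10 + g)*26 = -2 + (-260 + 26*g) = -262 + 26*g)
(-266556 + S(115)) + j(-367) = (-266556 + (-262 + 26*115)) - 67 = (-266556 + (-262 + 2990)) - 67 = (-266556 + 2728) - 67 = -263828 - 67 = -263895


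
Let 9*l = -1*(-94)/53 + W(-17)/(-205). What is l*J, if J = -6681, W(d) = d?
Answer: -44920817/32595 ≈ -1378.2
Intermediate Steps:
l = 20171/97785 (l = (-1*(-94)/53 - 17/(-205))/9 = (94*(1/53) - 17*(-1/205))/9 = (94/53 + 17/205)/9 = (⅑)*(20171/10865) = 20171/97785 ≈ 0.20628)
l*J = (20171/97785)*(-6681) = -44920817/32595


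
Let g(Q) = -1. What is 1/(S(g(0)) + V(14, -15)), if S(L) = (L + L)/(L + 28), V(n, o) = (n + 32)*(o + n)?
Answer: -27/1244 ≈ -0.021704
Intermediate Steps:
V(n, o) = (32 + n)*(n + o)
S(L) = 2*L/(28 + L) (S(L) = (2*L)/(28 + L) = 2*L/(28 + L))
1/(S(g(0)) + V(14, -15)) = 1/(2*(-1)/(28 - 1) + (14**2 + 32*14 + 32*(-15) + 14*(-15))) = 1/(2*(-1)/27 + (196 + 448 - 480 - 210)) = 1/(2*(-1)*(1/27) - 46) = 1/(-2/27 - 46) = 1/(-1244/27) = -27/1244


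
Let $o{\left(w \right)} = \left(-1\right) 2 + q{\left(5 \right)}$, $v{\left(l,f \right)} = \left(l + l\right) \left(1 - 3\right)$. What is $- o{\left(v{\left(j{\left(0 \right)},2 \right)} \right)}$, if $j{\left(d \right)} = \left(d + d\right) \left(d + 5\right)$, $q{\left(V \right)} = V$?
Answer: $-3$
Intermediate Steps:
$j{\left(d \right)} = 2 d \left(5 + d\right)$
$v{\left(l,f \right)} = - 4 l$ ($v{\left(l,f \right)} = 2 l \left(-2\right) = - 4 l$)
$o{\left(w \right)} = 3$ ($o{\left(w \right)} = \left(-1\right) 2 + 5 = -2 + 5 = 3$)
$- o{\left(v{\left(j{\left(0 \right)},2 \right)} \right)} = \left(-1\right) 3 = -3$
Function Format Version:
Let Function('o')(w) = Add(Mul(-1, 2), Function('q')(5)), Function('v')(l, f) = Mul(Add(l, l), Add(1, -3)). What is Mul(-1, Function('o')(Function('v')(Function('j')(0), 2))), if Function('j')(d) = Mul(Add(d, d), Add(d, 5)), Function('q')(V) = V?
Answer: -3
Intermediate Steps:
Function('j')(d) = Mul(2, d, Add(5, d)) (Function('j')(d) = Mul(Mul(2, d), Add(5, d)) = Mul(2, d, Add(5, d)))
Function('v')(l, f) = Mul(-4, l) (Function('v')(l, f) = Mul(Mul(2, l), -2) = Mul(-4, l))
Function('o')(w) = 3 (Function('o')(w) = Add(Mul(-1, 2), 5) = Add(-2, 5) = 3)
Mul(-1, Function('o')(Function('v')(Function('j')(0), 2))) = Mul(-1, 3) = -3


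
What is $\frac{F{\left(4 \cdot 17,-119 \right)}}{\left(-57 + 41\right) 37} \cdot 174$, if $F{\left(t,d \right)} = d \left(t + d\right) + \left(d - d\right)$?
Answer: $- \frac{528003}{296} \approx -1783.8$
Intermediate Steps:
$F{\left(t,d \right)} = d \left(d + t\right)$ ($F{\left(t,d \right)} = d \left(d + t\right) + 0 = d \left(d + t\right)$)
$\frac{F{\left(4 \cdot 17,-119 \right)}}{\left(-57 + 41\right) 37} \cdot 174 = \frac{\left(-119\right) \left(-119 + 4 \cdot 17\right)}{\left(-57 + 41\right) 37} \cdot 174 = \frac{\left(-119\right) \left(-119 + 68\right)}{\left(-16\right) 37} \cdot 174 = \frac{\left(-119\right) \left(-51\right)}{-592} \cdot 174 = 6069 \left(- \frac{1}{592}\right) 174 = \left(- \frac{6069}{592}\right) 174 = - \frac{528003}{296}$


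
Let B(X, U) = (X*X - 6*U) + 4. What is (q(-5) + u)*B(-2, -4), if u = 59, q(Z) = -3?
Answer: 1792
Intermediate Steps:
B(X, U) = 4 + X² - 6*U (B(X, U) = (X² - 6*U) + 4 = 4 + X² - 6*U)
(q(-5) + u)*B(-2, -4) = (-3 + 59)*(4 + (-2)² - 6*(-4)) = 56*(4 + 4 + 24) = 56*32 = 1792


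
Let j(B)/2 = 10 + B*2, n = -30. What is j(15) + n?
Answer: 50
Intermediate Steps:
j(B) = 20 + 4*B (j(B) = 2*(10 + B*2) = 2*(10 + 2*B) = 20 + 4*B)
j(15) + n = (20 + 4*15) - 30 = (20 + 60) - 30 = 80 - 30 = 50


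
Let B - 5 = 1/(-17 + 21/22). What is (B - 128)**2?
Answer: 1887120481/124609 ≈ 15144.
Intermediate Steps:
B = 1743/353 (B = 5 + 1/(-17 + 21/22) = 5 + 1/(-353/22) = 5 - 22/353 = 1743/353 ≈ 4.9377)
(B - 128)**2 = (1743/353 - 128)**2 = (-43441/353)**2 = 1887120481/124609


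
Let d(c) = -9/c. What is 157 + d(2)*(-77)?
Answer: 1007/2 ≈ 503.50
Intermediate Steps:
157 + d(2)*(-77) = 157 - 9/2*(-77) = 157 + 693/2 = 1007/2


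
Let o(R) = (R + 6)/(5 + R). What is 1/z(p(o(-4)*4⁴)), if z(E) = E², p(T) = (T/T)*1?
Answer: 1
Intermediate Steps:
o(R) = (6 + R)/(5 + R)
p(T) = 1 (p(T) = 1*1 = 1)
1/z(p(o(-4)*4⁴)) = 1/(1²) = 1/1 = 1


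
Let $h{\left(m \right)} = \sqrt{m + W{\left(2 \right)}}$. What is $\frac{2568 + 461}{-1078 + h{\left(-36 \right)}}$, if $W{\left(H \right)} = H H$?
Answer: $- \frac{1632631}{581058} - \frac{3029 i \sqrt{2}}{290529} \approx -2.8098 - 0.014744 i$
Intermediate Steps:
$W{\left(H \right)} = H^{2}$
$h{\left(m \right)} = \sqrt{4 + m}$ ($h{\left(m \right)} = \sqrt{m + 2^{2}} = \sqrt{m + 4} = \sqrt{4 + m}$)
$\frac{2568 + 461}{-1078 + h{\left(-36 \right)}} = \frac{2568 + 461}{-1078 + \sqrt{4 - 36}} = \frac{3029}{-1078 + \sqrt{-32}} = \frac{3029}{-1078 + 4 i \sqrt{2}}$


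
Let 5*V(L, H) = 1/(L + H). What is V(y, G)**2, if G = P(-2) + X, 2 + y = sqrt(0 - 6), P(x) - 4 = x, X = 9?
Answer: 1/(25*(9 + I*sqrt(6))**2) ≈ 0.00039635 - 0.00023301*I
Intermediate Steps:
P(x) = 4 + x
y = -2 + I*sqrt(6) (y = -2 + sqrt(0 - 6) = -2 + sqrt(-6) = -2 + I*sqrt(6) ≈ -2.0 + 2.4495*I)
G = 11 (G = (4 - 2) + 9 = 2 + 9 = 11)
V(L, H) = 1/(5*(H + L)) (V(L, H) = 1/(5*(L + H)) = 1/(5*(H + L)))
V(y, G)**2 = (1/(5*(11 + (-2 + I*sqrt(6)))))**2 = (1/(5*(9 + I*sqrt(6))))**2 = 1/(25*(9 + I*sqrt(6))**2)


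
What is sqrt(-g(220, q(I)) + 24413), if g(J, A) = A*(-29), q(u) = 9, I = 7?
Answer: 13*sqrt(146) ≈ 157.08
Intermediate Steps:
g(J, A) = -29*A
sqrt(-g(220, q(I)) + 24413) = sqrt(-(-29)*9 + 24413) = sqrt(-1*(-261) + 24413) = sqrt(261 + 24413) = sqrt(24674) = 13*sqrt(146)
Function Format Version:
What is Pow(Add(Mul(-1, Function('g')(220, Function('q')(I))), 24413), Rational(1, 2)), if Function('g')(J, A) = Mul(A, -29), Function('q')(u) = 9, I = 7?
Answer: Mul(13, Pow(146, Rational(1, 2))) ≈ 157.08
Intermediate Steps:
Function('g')(J, A) = Mul(-29, A)
Pow(Add(Mul(-1, Function('g')(220, Function('q')(I))), 24413), Rational(1, 2)) = Pow(Add(Mul(-1, Mul(-29, 9)), 24413), Rational(1, 2)) = Pow(Add(Mul(-1, -261), 24413), Rational(1, 2)) = Pow(Add(261, 24413), Rational(1, 2)) = Pow(24674, Rational(1, 2)) = Mul(13, Pow(146, Rational(1, 2)))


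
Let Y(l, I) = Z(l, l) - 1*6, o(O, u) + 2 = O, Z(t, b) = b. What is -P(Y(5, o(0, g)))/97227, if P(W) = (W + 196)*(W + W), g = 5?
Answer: 10/2493 ≈ 0.0040112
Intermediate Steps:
o(O, u) = -2 + O
Y(l, I) = -6 + l (Y(l, I) = l - 1*6 = l - 6 = -6 + l)
P(W) = 2*W*(196 + W) (P(W) = (196 + W)*(2*W) = 2*W*(196 + W))
-P(Y(5, o(0, g)))/97227 = -2*(-6 + 5)*(196 + (-6 + 5))/97227 = -2*(-1)*(196 - 1)/97227 = -2*(-1)*195/97227 = -(-390)/97227 = -1*(-10/2493) = 10/2493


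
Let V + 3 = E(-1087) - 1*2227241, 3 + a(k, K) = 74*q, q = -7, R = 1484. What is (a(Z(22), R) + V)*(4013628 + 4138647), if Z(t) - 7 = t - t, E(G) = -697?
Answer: -18167035051050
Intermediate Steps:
Z(t) = 7 (Z(t) = 7 + (t - t) = 7 + 0 = 7)
a(k, K) = -521 (a(k, K) = -3 + 74*(-7) = -3 - 518 = -521)
V = -2227941 (V = -3 + (-697 - 1*2227241) = -3 + (-697 - 2227241) = -3 - 2227938 = -2227941)
(a(Z(22), R) + V)*(4013628 + 4138647) = (-521 - 2227941)*(4013628 + 4138647) = -2228462*8152275 = -18167035051050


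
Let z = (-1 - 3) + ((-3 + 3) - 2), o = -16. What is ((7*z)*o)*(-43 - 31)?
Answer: -49728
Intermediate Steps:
z = -6 (z = -4 + (0 - 2) = -4 - 2 = -6)
((7*z)*o)*(-43 - 31) = ((7*(-6))*(-16))*(-43 - 31) = -42*(-16)*(-74) = 672*(-74) = -49728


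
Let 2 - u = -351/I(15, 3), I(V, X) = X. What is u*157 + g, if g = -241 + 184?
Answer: 18626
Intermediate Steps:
u = 119 (u = 2 - (-351)/3 = 2 - 1*(-117) = 2 + 117 = 119)
g = -57
u*157 + g = 119*157 - 57 = 18683 - 57 = 18626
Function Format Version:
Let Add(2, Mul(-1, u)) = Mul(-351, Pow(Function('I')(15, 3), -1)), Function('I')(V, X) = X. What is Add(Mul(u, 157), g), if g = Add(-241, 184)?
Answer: 18626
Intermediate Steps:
u = 119 (u = Add(2, Mul(-1, Mul(-351, Pow(3, -1)))) = Add(2, Mul(-1, Mul(-351, Rational(1, 3)))) = Add(2, Mul(-1, -117)) = Add(2, 117) = 119)
g = -57
Add(Mul(u, 157), g) = Add(Mul(119, 157), -57) = Add(18683, -57) = 18626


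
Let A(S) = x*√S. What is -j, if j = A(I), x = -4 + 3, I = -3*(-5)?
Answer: √15 ≈ 3.8730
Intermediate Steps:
I = 15
x = -1
A(S) = -√S
j = -√15 ≈ -3.8730
-j = -(-1)*√15 = √15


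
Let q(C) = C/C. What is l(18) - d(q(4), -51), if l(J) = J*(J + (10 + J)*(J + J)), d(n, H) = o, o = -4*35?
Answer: 18608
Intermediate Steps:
q(C) = 1
o = -140
d(n, H) = -140
l(J) = J*(J + 2*J*(10 + J)) (l(J) = J*(J + (10 + J)*(2*J)) = J*(J + 2*J*(10 + J)))
l(18) - d(q(4), -51) = 18**2*(21 + 2*18) - 1*(-140) = 324*(21 + 36) + 140 = 324*57 + 140 = 18468 + 140 = 18608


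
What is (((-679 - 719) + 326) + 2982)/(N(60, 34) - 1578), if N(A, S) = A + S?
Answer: -955/742 ≈ -1.2871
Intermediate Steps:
(((-679 - 719) + 326) + 2982)/(N(60, 34) - 1578) = (((-679 - 719) + 326) + 2982)/((60 + 34) - 1578) = ((-1398 + 326) + 2982)/(94 - 1578) = (-1072 + 2982)/(-1484) = 1910*(-1/1484) = -955/742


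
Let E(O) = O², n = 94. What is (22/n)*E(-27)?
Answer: 8019/47 ≈ 170.62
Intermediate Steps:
(22/n)*E(-27) = (22/94)*(-27)² = (22*(1/94))*729 = (11/47)*729 = 8019/47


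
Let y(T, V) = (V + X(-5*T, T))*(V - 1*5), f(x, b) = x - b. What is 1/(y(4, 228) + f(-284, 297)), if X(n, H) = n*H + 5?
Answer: 1/33538 ≈ 2.9817e-5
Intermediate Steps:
X(n, H) = 5 + H*n (X(n, H) = H*n + 5 = 5 + H*n)
y(T, V) = (-5 + V)*(5 + V - 5*T²) (y(T, V) = (V + (5 + T*(-5*T)))*(V - 1*5) = (V + (5 - 5*T²))*(V - 5) = (5 + V - 5*T²)*(-5 + V) = (-5 + V)*(5 + V - 5*T²))
1/(y(4, 228) + f(-284, 297)) = 1/((-25 + 228² + 25*4² - 5*228*4²) + (-284 - 1*297)) = 1/((-25 + 51984 + 25*16 - 5*228*16) + (-284 - 297)) = 1/((-25 + 51984 + 400 - 18240) - 581) = 1/(34119 - 581) = 1/33538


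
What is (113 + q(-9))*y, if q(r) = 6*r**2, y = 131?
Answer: 78469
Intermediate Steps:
(113 + q(-9))*y = (113 + 6*(-9)**2)*131 = (113 + 6*81)*131 = (113 + 486)*131 = 599*131 = 78469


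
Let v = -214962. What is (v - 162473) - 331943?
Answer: -709378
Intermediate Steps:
(v - 162473) - 331943 = (-214962 - 162473) - 331943 = -377435 - 331943 = -709378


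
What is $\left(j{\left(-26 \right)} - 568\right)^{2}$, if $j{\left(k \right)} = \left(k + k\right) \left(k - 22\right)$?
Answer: $3717184$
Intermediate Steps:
$j{\left(k \right)} = 2 k \left(-22 + k\right)$
$\left(j{\left(-26 \right)} - 568\right)^{2} = \left(2 \left(-26\right) \left(-22 - 26\right) - 568\right)^{2} = \left(2 \left(-26\right) \left(-48\right) - 568\right)^{2} = \left(2496 - 568\right)^{2} = 1928^{2} = 3717184$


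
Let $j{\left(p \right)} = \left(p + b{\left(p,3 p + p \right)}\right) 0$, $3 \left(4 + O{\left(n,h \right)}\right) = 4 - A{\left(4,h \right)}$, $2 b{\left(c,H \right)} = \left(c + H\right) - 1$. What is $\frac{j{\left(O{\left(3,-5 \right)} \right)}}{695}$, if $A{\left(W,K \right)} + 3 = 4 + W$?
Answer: $0$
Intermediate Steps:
$b{\left(c,H \right)} = - \frac{1}{2} + \frac{H}{2} + \frac{c}{2}$ ($b{\left(c,H \right)} = \frac{\left(c + H\right) - 1}{2} = \frac{\left(H + c\right) - 1}{2} = \frac{-1 + H + c}{2} = - \frac{1}{2} + \frac{H}{2} + \frac{c}{2}$)
$A{\left(W,K \right)} = 1 + W$ ($A{\left(W,K \right)} = -3 + \left(4 + W\right) = 1 + W$)
$O{\left(n,h \right)} = - \frac{13}{3}$ ($O{\left(n,h \right)} = -4 + \frac{4 - \left(1 + 4\right)}{3} = -4 + \frac{4 - 5}{3} = -4 + \frac{1}{3} \left(-1\right) = -4 - \frac{1}{3} = - \frac{13}{3}$)
$j{\left(p \right)} = 0$ ($j{\left(p \right)} = \left(p + \left(- \frac{1}{2} + \frac{3 p + p}{2} + \frac{p}{2}\right)\right) 0 = \left(p + \left(- \frac{1}{2} + \frac{4 p}{2} + \frac{p}{2}\right)\right) 0 = \left(p + \left(- \frac{1}{2} + 2 p + \frac{p}{2}\right)\right) 0 = \left(p + \left(- \frac{1}{2} + \frac{5 p}{2}\right)\right) 0 = \left(- \frac{1}{2} + \frac{7 p}{2}\right) 0 = 0$)
$\frac{j{\left(O{\left(3,-5 \right)} \right)}}{695} = \frac{0}{695} = 0 \cdot \frac{1}{695} = 0$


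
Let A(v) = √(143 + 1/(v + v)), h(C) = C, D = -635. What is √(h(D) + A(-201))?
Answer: √(-102618540 + 402*√23108970)/402 ≈ 24.961*I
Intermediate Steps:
A(v) = √(143 + 1/(2*v))
√(h(D) + A(-201)) = √(-635 + √(572 + 2/(-201))/2) = √(-635 + √(572 + 2*(-1/201))/2) = √(-635 + √(572 - 2/201)/2) = √(-635 + √(114970/201)/2) = √(-635 + (√23108970/201)/2) = √(-635 + √23108970/402)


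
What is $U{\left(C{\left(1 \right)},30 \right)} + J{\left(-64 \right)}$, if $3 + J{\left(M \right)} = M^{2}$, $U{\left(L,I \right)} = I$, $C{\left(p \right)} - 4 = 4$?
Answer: $4123$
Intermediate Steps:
$C{\left(p \right)} = 8$ ($C{\left(p \right)} = 4 + 4 = 8$)
$J{\left(M \right)} = -3 + M^{2}$
$U{\left(C{\left(1 \right)},30 \right)} + J{\left(-64 \right)} = 30 - \left(3 - \left(-64\right)^{2}\right) = 30 + \left(-3 + 4096\right) = 30 + 4093 = 4123$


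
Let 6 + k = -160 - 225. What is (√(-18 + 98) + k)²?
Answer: 152961 - 3128*√5 ≈ 1.4597e+5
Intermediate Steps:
k = -391 (k = -6 + (-160 - 225) = -6 - 385 = -391)
(√(-18 + 98) + k)² = (√(-18 + 98) - 391)² = (√80 - 391)² = (4*√5 - 391)² = (-391 + 4*√5)²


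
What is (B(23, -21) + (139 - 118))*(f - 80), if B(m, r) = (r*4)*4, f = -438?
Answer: 163170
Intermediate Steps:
B(m, r) = 16*r (B(m, r) = (4*r)*4 = 16*r)
(B(23, -21) + (139 - 118))*(f - 80) = (16*(-21) + (139 - 118))*(-438 - 80) = (-336 + 21)*(-518) = -315*(-518) = 163170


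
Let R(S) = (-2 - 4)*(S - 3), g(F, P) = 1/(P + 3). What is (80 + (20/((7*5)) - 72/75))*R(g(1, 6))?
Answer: 241488/175 ≈ 1379.9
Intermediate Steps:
g(F, P) = 1/(3 + P)
R(S) = 18 - 6*S (R(S) = -6*(-3 + S) = 18 - 6*S)
(80 + (20/((7*5)) - 72/75))*R(g(1, 6)) = (80 + (20/((7*5)) - 72/75))*(18 - 6/(3 + 6)) = (80 + (20/35 - 72*1/75))*(18 - 6/9) = (80 + (20*(1/35) - 24/25))*(18 - 6*⅑) = (80 + (4/7 - 24/25))*(18 - ⅔) = (80 - 68/175)*(52/3) = (13932/175)*(52/3) = 241488/175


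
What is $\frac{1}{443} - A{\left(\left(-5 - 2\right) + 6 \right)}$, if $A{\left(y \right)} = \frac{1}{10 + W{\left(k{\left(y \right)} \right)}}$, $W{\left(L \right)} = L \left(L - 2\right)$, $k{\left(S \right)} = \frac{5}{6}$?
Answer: $- \frac{15623}{143975} \approx -0.10851$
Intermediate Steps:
$k{\left(S \right)} = \frac{5}{6}$ ($k{\left(S \right)} = 5 \cdot \frac{1}{6} = \frac{5}{6}$)
$W{\left(L \right)} = L \left(-2 + L\right)$
$A{\left(y \right)} = \frac{36}{325}$ ($A{\left(y \right)} = \frac{1}{10 + \frac{5 \left(-2 + \frac{5}{6}\right)}{6}} = \frac{1}{10 + \frac{5}{6} \left(- \frac{7}{6}\right)} = \frac{1}{10 - \frac{35}{36}} = \frac{1}{\frac{325}{36}} = \frac{36}{325}$)
$\frac{1}{443} - A{\left(\left(-5 - 2\right) + 6 \right)} = \frac{1}{443} - \frac{36}{325} = - \frac{15623}{143975}$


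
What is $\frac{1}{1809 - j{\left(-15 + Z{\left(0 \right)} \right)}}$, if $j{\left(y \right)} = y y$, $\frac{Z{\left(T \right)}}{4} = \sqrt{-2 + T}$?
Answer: $- \frac{i}{- 1616 i + 120 \sqrt{2}} \approx 0.00061206 - 6.4276 \cdot 10^{-5} i$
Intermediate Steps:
$Z{\left(T \right)} = 4 \sqrt{-2 + T}$
$j{\left(y \right)} = y^{2}$
$\frac{1}{1809 - j{\left(-15 + Z{\left(0 \right)} \right)}} = \frac{1}{1809 - \left(-15 + 4 \sqrt{-2 + 0}\right)^{2}} = \frac{1}{1809 - \left(-15 + 4 \sqrt{-2}\right)^{2}} = \frac{1}{1809 - \left(-15 + 4 i \sqrt{2}\right)^{2}}$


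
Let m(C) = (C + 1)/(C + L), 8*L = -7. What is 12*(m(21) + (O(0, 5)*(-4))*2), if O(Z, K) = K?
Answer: -75168/161 ≈ -466.88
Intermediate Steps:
L = -7/8 (L = (⅛)*(-7) = -7/8 ≈ -0.87500)
m(C) = (1 + C)/(-7/8 + C) (m(C) = (C + 1)/(C - 7/8) = (1 + C)/(-7/8 + C))
12*(m(21) + (O(0, 5)*(-4))*2) = 12*(8*(1 + 21)/(-7 + 8*21) + (5*(-4))*2) = 12*(8*22/(-7 + 168) - 20*2) = 12*(8*22/161 - 40) = 12*(8*(1/161)*22 - 40) = 12*(176/161 - 40) = 12*(-6264/161) = -75168/161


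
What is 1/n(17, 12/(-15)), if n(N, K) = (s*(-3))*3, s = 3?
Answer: -1/27 ≈ -0.037037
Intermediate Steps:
n(N, K) = -27 (n(N, K) = (3*(-3))*3 = -9*3 = -27)
1/n(17, 12/(-15)) = 1/(-27) = -1/27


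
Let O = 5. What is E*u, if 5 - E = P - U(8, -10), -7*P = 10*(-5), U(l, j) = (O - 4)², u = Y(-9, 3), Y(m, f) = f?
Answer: -24/7 ≈ -3.4286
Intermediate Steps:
u = 3
U(l, j) = 1 (U(l, j) = (5 - 4)² = 1² = 1)
P = 50/7 (P = -10*(-5)/7 = -⅐*(-50) = 50/7 ≈ 7.1429)
E = -8/7 (E = 5 - (50/7 - 1*1) = 5 - (50/7 - 1) = 5 - 1*43/7 = 5 - 43/7 = -8/7 ≈ -1.1429)
E*u = -8/7*3 = -24/7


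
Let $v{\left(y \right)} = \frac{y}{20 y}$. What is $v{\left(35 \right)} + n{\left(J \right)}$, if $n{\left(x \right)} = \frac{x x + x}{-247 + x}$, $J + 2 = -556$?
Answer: $- \frac{1243063}{3220} \approx -386.04$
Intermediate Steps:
$J = -558$ ($J = -2 - 556 = -558$)
$n{\left(x \right)} = \frac{x + x^{2}}{-247 + x}$ ($n{\left(x \right)} = \frac{x^{2} + x}{-247 + x} = \frac{x + x^{2}}{-247 + x}$)
$v{\left(y \right)} = \frac{1}{20}$ ($v{\left(y \right)} = y \frac{1}{20 y} = \frac{1}{20}$)
$v{\left(35 \right)} + n{\left(J \right)} = \frac{1}{20} - \frac{558 \left(1 - 558\right)}{-247 - 558} = \frac{1}{20} - 558 \frac{1}{-805} \left(-557\right) = \frac{1}{20} - \left(- \frac{558}{805}\right) \left(-557\right) = \frac{1}{20} - \frac{310806}{805} = - \frac{1243063}{3220}$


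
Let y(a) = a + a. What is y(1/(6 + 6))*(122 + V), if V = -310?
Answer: -94/3 ≈ -31.333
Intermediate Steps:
y(a) = 2*a
y(1/(6 + 6))*(122 + V) = (2/(6 + 6))*(122 - 310) = (2/12)*(-188) = (2*(1/12))*(-188) = (1/6)*(-188) = -94/3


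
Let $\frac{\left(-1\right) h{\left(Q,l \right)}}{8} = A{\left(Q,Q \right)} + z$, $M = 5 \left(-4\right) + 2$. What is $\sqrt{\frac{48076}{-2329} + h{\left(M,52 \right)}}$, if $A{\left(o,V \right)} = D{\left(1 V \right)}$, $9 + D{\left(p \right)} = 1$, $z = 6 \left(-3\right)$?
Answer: $\frac{6 \sqrt{97681}}{137} \approx 13.688$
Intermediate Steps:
$z = -18$
$D{\left(p \right)} = -8$ ($D{\left(p \right)} = -9 + 1 = -8$)
$A{\left(o,V \right)} = -8$
$M = -18$ ($M = -20 + 2 = -18$)
$h{\left(Q,l \right)} = 208$ ($h{\left(Q,l \right)} = - 8 \left(-8 - 18\right) = \left(-8\right) \left(-26\right) = 208$)
$\sqrt{\frac{48076}{-2329} + h{\left(M,52 \right)}} = \sqrt{\frac{48076}{-2329} + 208} = \sqrt{48076 \left(- \frac{1}{2329}\right) + 208} = \sqrt{- \frac{2828}{137} + 208} = \sqrt{\frac{25668}{137}} = \frac{6 \sqrt{97681}}{137}$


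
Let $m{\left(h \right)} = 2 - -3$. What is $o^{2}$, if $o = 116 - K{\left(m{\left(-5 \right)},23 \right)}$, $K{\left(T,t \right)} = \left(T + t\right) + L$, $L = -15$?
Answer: $10609$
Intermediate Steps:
$m{\left(h \right)} = 5$ ($m{\left(h \right)} = 2 + 3 = 5$)
$K{\left(T,t \right)} = -15 + T + t$ ($K{\left(T,t \right)} = \left(T + t\right) - 15 = -15 + T + t$)
$o = 103$ ($o = 116 - \left(-15 + 5 + 23\right) = 116 - 13 = 103$)
$o^{2} = 103^{2} = 10609$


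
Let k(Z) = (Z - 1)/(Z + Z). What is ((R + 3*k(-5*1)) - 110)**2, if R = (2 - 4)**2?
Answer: 271441/25 ≈ 10858.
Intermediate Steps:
k(Z) = (-1 + Z)/(2*Z) (k(Z) = (-1 + Z)/((2*Z)) = (-1 + Z)*(1/(2*Z)) = (-1 + Z)/(2*Z))
R = 4 (R = (-2)**2 = 4)
((R + 3*k(-5*1)) - 110)**2 = ((4 + 3*((-1 - 5*1)/(2*((-5*1))))) - 110)**2 = ((4 + 3*((1/2)*(-1 - 5)/(-5))) - 110)**2 = ((4 + 3*((1/2)*(-1/5)*(-6))) - 110)**2 = ((4 + 3*(3/5)) - 110)**2 = ((4 + 9/5) - 110)**2 = (29/5 - 110)**2 = (-521/5)**2 = 271441/25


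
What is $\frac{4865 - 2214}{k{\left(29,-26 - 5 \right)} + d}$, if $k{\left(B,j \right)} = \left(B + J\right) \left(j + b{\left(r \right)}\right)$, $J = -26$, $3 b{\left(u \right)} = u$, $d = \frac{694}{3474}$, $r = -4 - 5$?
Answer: $- \frac{4604787}{176827} \approx -26.041$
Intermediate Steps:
$r = -9$ ($r = -4 - 5 = -9$)
$d = \frac{347}{1737}$ ($d = 694 \cdot \frac{1}{3474} = \frac{347}{1737} \approx 0.19977$)
$b{\left(u \right)} = \frac{u}{3}$
$k{\left(B,j \right)} = \left(-26 + B\right) \left(-3 + j\right)$ ($k{\left(B,j \right)} = \left(B - 26\right) \left(j + \frac{1}{3} \left(-9\right)\right) = \left(-26 + B\right) \left(j - 3\right) = \left(-26 + B\right) \left(-3 + j\right)$)
$\frac{4865 - 2214}{k{\left(29,-26 - 5 \right)} + d} = \frac{4865 - 2214}{\left(78 - 26 \left(-26 - 5\right) - 87 + 29 \left(-26 - 5\right)\right) + \frac{347}{1737}} = \frac{2651}{\left(78 - 26 \left(-26 - 5\right) - 87 + 29 \left(-26 - 5\right)\right) + \frac{347}{1737}} = \frac{2651}{\left(78 - -806 - 87 + 29 \left(-31\right)\right) + \frac{347}{1737}} = \frac{2651}{\left(78 + 806 - 87 - 899\right) + \frac{347}{1737}} = \frac{2651}{-102 + \frac{347}{1737}} = \frac{2651}{- \frac{176827}{1737}} = 2651 \left(- \frac{1737}{176827}\right) = - \frac{4604787}{176827}$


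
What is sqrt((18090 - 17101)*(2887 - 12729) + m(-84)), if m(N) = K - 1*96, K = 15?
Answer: I*sqrt(9733819) ≈ 3119.9*I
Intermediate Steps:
m(N) = -81 (m(N) = 15 - 1*96 = 15 - 96 = -81)
sqrt((18090 - 17101)*(2887 - 12729) + m(-84)) = sqrt((18090 - 17101)*(2887 - 12729) - 81) = sqrt(989*(-9842) - 81) = sqrt(-9733738 - 81) = sqrt(-9733819) = I*sqrt(9733819)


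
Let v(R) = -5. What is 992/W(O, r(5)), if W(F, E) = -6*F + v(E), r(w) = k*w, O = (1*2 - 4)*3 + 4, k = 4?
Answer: 992/7 ≈ 141.71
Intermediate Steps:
O = -2 (O = (2 - 4)*3 + 4 = -2*3 + 4 = -6 + 4 = -2)
r(w) = 4*w
W(F, E) = -5 - 6*F (W(F, E) = -6*F - 5 = -5 - 6*F)
992/W(O, r(5)) = 992/(-5 - 6*(-2)) = 992/(-5 + 12) = 992/7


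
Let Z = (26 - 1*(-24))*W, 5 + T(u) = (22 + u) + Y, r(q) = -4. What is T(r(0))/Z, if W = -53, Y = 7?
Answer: -2/265 ≈ -0.0075472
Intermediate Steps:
T(u) = 24 + u (T(u) = -5 + ((22 + u) + 7) = -5 + (29 + u) = 24 + u)
Z = -2650 (Z = (26 - 1*(-24))*(-53) = (26 + 24)*(-53) = 50*(-53) = -2650)
T(r(0))/Z = (24 - 4)/(-2650) = 20*(-1/2650) = -2/265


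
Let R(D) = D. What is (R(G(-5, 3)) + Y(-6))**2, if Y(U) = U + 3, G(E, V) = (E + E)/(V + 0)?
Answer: 361/9 ≈ 40.111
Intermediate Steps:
G(E, V) = 2*E/V (G(E, V) = (2*E)/V = 2*E/V)
Y(U) = 3 + U
(R(G(-5, 3)) + Y(-6))**2 = (2*(-5)/3 + (3 - 6))**2 = (2*(-5)*(1/3) - 3)**2 = (-10/3 - 3)**2 = (-19/3)**2 = 361/9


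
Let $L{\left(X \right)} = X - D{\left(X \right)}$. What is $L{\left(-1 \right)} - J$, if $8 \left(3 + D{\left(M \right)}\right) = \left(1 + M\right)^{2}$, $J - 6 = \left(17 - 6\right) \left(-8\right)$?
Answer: $84$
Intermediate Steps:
$J = -82$ ($J = 6 + \left(17 - 6\right) \left(-8\right) = 6 + 11 \left(-8\right) = 6 - 88 = -82$)
$D{\left(M \right)} = -3 + \frac{\left(1 + M\right)^{2}}{8}$
$L{\left(X \right)} = 3 + X - \frac{\left(1 + X\right)^{2}}{8}$ ($L{\left(X \right)} = X - \left(-3 + \frac{\left(1 + X\right)^{2}}{8}\right) = 3 + X - \frac{\left(1 + X\right)^{2}}{8}$)
$L{\left(-1 \right)} - J = \left(\frac{23}{8} - \frac{\left(-1\right)^{2}}{8} + \frac{3}{4} \left(-1\right)\right) - -82 = \left(\frac{23}{8} - \frac{1}{8} - \frac{3}{4}\right) + 82 = 2 + 82 = 84$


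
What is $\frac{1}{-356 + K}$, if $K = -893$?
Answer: $- \frac{1}{1249} \approx -0.00080064$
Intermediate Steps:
$\frac{1}{-356 + K} = \frac{1}{-356 - 893} = \frac{1}{-1249} = - \frac{1}{1249}$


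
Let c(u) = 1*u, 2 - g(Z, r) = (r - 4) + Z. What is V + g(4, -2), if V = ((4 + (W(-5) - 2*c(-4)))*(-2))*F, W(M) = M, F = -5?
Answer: 74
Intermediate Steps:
g(Z, r) = 6 - Z - r (g(Z, r) = 2 - ((r - 4) + Z) = 2 - ((-4 + r) + Z) = 2 - (-4 + Z + r) = 2 + (4 - Z - r) = 6 - Z - r)
c(u) = u
V = 70 (V = ((4 + (-5 - 2*(-4)))*(-2))*(-5) = ((4 + (-5 + 8))*(-2))*(-5) = ((4 + 3)*(-2))*(-5) = (7*(-2))*(-5) = -14*(-5) = 70)
V + g(4, -2) = 70 + (6 - 1*4 - 1*(-2)) = 70 + (6 - 4 + 2) = 70 + 4 = 74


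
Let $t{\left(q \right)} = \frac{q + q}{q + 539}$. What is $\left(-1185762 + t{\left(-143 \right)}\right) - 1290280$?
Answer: $- \frac{44568769}{18} \approx -2.476 \cdot 10^{6}$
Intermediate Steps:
$t{\left(q \right)} = \frac{2 q}{539 + q}$
$\left(-1185762 + t{\left(-143 \right)}\right) - 1290280 = \left(-1185762 + 2 \left(-143\right) \frac{1}{539 - 143}\right) - 1290280 = \left(-1185762 + 2 \left(-143\right) \frac{1}{396}\right) - 1290280 = \left(-1185762 - \frac{13}{18}\right) - 1290280 = - \frac{21343729}{18} - 1290280 = - \frac{44568769}{18}$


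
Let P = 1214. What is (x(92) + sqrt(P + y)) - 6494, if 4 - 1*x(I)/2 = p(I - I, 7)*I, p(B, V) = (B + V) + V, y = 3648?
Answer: -9062 + sqrt(4862) ≈ -8992.3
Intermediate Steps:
p(B, V) = B + 2*V
x(I) = 8 - 28*I (x(I) = 8 - 2*((I - I) + 2*7)*I = 8 - 2*(0 + 14)*I = 8 - 28*I)
(x(92) + sqrt(P + y)) - 6494 = ((8 - 28*92) + sqrt(1214 + 3648)) - 6494 = ((8 - 2576) + sqrt(4862)) - 6494 = (-2568 + sqrt(4862)) - 6494 = -9062 + sqrt(4862)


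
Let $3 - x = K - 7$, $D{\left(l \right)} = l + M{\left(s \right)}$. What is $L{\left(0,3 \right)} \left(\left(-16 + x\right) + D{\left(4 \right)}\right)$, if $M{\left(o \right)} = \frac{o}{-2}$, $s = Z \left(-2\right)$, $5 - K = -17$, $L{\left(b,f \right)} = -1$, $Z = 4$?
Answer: $20$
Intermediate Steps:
$K = 22$ ($K = 5 - -17 = 5 + 17 = 22$)
$s = -8$ ($s = 4 \left(-2\right) = -8$)
$M{\left(o \right)} = - \frac{o}{2}$ ($M{\left(o \right)} = o \left(- \frac{1}{2}\right) = - \frac{o}{2}$)
$D{\left(l \right)} = 4 + l$ ($D{\left(l \right)} = l - -4 = l + 4 = 4 + l$)
$x = -12$ ($x = 3 - \left(22 - 7\right) = 3 - 15 = -12$)
$L{\left(0,3 \right)} \left(\left(-16 + x\right) + D{\left(4 \right)}\right) = - (\left(-16 - 12\right) + \left(4 + 4\right)) = - (-28 + 8) = \left(-1\right) \left(-20\right) = 20$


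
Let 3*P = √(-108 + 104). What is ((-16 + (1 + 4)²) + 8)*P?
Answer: 34*I/3 ≈ 11.333*I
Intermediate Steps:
P = 2*I/3 (P = √(-108 + 104)/3 = √(-4)/3 = (2*I)/3 = 2*I/3 ≈ 0.66667*I)
((-16 + (1 + 4)²) + 8)*P = ((-16 + (1 + 4)²) + 8)*(2*I/3) = ((-16 + 5²) + 8)*(2*I/3) = ((-16 + 25) + 8)*(2*I/3) = (9 + 8)*(2*I/3) = 17*(2*I/3) = 34*I/3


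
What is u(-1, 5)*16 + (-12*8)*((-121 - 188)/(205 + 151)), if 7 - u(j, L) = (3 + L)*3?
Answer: -16792/89 ≈ -188.67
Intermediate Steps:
u(j, L) = -2 - 3*L (u(j, L) = 7 - (3 + L)*3 = 7 - (9 + 3*L) = 7 + (-9 - 3*L) = -2 - 3*L)
u(-1, 5)*16 + (-12*8)*((-121 - 188)/(205 + 151)) = (-2 - 3*5)*16 + (-12*8)*((-121 - 188)/(205 + 151)) = (-2 - 15)*16 - (-29664)/356 = -17*16 - (-29664)/356 = -272 - 96*(-309/356) = -272 + 7416/89 = -16792/89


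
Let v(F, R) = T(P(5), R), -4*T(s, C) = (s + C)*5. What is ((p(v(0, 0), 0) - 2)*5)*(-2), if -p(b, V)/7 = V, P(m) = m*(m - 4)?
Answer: 20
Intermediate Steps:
P(m) = m*(-4 + m)
T(s, C) = -5*C/4 - 5*s/4 (T(s, C) = -(s + C)*5/4 = -(C + s)*5/4 = -(5*C + 5*s)/4 = -5*C/4 - 5*s/4)
v(F, R) = -25/4 - 5*R/4 (v(F, R) = -5*R/4 - 25*(-4 + 5)/4 = -5*R/4 - 25/4 = -25/4 - 5*R/4)
p(b, V) = -7*V
((p(v(0, 0), 0) - 2)*5)*(-2) = ((-7*0 - 2)*5)*(-2) = ((0 - 2)*5)*(-2) = -2*5*(-2) = -10*(-2) = 20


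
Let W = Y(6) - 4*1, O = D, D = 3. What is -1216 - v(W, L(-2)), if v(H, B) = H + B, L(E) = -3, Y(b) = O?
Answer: -1212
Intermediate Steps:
O = 3
Y(b) = 3
W = -1 (W = 3 - 4*1 = 3 - 4 = -1)
v(H, B) = B + H
-1216 - v(W, L(-2)) = -1216 - (-3 - 1) = -1216 - 1*(-4) = -1216 + 4 = -1212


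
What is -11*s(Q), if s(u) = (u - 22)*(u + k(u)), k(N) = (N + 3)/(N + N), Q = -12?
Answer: -17391/4 ≈ -4347.8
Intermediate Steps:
k(N) = (3 + N)/(2*N) (k(N) = (3 + N)/((2*N)) = (3 + N)*(1/(2*N)) = (3 + N)/(2*N))
s(u) = (-22 + u)*(u + (3 + u)/(2*u)) (s(u) = (u - 22)*(u + (3 + u)/(2*u)) = (-22 + u)*(u + (3 + u)/(2*u)))
-11*s(Q) = -11*(-19/2 + (-12)² - 33/(-12) - 43/2*(-12)) = -11*(-19/2 + 144 - 33*(-1/12) + 258) = -11*(-19/2 + 144 + 11/4 + 258) = -11*1581/4 = -17391/4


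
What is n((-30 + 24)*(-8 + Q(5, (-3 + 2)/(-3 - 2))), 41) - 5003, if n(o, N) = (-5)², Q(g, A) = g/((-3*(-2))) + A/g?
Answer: -4978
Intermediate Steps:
Q(g, A) = g/6 + A/g
n(o, N) = 25
n((-30 + 24)*(-8 + Q(5, (-3 + 2)/(-3 - 2))), 41) - 5003 = 25 - 5003 = -4978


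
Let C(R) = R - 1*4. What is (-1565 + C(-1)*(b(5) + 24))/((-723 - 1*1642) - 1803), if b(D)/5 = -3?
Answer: 805/2084 ≈ 0.38628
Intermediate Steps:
C(R) = -4 + R (C(R) = R - 4 = -4 + R)
b(D) = -15 (b(D) = 5*(-3) = -15)
(-1565 + C(-1)*(b(5) + 24))/((-723 - 1*1642) - 1803) = (-1565 + (-4 - 1)*(-15 + 24))/((-723 - 1*1642) - 1803) = (-1565 - 5*9)/((-723 - 1642) - 1803) = (-1565 - 45)/(-2365 - 1803) = -1610/(-4168) = -1610*(-1/4168) = 805/2084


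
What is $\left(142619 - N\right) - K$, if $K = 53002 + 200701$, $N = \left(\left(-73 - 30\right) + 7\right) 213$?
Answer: $-90636$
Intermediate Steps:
$N = -20448$ ($N = \left(-103 + 7\right) 213 = \left(-96\right) 213 = -20448$)
$K = 253703$
$\left(142619 - N\right) - K = \left(142619 - -20448\right) - 253703 = \left(142619 + 20448\right) - 253703 = 163067 - 253703 = -90636$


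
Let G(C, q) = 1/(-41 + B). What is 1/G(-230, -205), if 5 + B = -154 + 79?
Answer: -121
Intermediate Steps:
B = -80 (B = -5 + (-154 + 79) = -5 - 75 = -80)
G(C, q) = -1/121 (G(C, q) = 1/(-41 - 80) = 1/(-121) = -1/121)
1/G(-230, -205) = 1/(-1/121) = -121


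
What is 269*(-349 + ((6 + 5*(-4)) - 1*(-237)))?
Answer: -33894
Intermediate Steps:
269*(-349 + ((6 + 5*(-4)) - 1*(-237))) = 269*(-349 + ((6 - 20) + 237)) = 269*(-349 + (-14 + 237)) = 269*(-349 + 223) = 269*(-126) = -33894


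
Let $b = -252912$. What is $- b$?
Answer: $252912$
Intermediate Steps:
$- b = \left(-1\right) \left(-252912\right) = 252912$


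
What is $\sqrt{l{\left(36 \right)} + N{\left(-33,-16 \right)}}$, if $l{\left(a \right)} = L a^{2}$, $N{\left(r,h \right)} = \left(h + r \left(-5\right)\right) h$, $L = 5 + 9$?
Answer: $4 \sqrt{985} \approx 125.54$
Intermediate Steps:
$L = 14$
$N{\left(r,h \right)} = h \left(h - 5 r\right)$ ($N{\left(r,h \right)} = \left(h - 5 r\right) h = h \left(h - 5 r\right)$)
$l{\left(a \right)} = 14 a^{2}$
$\sqrt{l{\left(36 \right)} + N{\left(-33,-16 \right)}} = \sqrt{14 \cdot 36^{2} - 16 \left(-16 - -165\right)} = \sqrt{14 \cdot 1296 - 16 \left(-16 + 165\right)} = \sqrt{18144 - 2384} = \sqrt{15760} = 4 \sqrt{985}$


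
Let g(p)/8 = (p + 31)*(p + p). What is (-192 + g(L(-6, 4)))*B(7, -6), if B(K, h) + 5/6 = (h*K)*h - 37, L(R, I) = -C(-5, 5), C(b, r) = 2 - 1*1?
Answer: -143920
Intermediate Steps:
C(b, r) = 1 (C(b, r) = 2 - 1 = 1)
L(R, I) = -1 (L(R, I) = -1*1 = -1)
g(p) = 16*p*(31 + p) (g(p) = 8*((p + 31)*(p + p)) = 8*((31 + p)*(2*p)) = 8*(2*p*(31 + p)) = 16*p*(31 + p))
B(K, h) = -227/6 + K*h² (B(K, h) = -⅚ + ((h*K)*h - 37) = -⅚ + ((K*h)*h - 37) = -⅚ + (K*h² - 37) = -⅚ + (-37 + K*h²) = -227/6 + K*h²)
(-192 + g(L(-6, 4)))*B(7, -6) = (-192 + 16*(-1)*(31 - 1))*(-227/6 + 7*(-6)²) = (-192 + 16*(-1)*30)*(-227/6 + 7*36) = (-192 - 480)*(-227/6 + 252) = -672*1285/6 = -143920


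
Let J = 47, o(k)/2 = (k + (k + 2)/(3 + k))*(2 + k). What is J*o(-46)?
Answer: 7999024/43 ≈ 1.8602e+5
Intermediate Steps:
o(k) = 2*(2 + k)*(k + (2 + k)/(3 + k)) (o(k) = 2*((k + (k + 2)/(3 + k))*(2 + k)) = 2*((k + (2 + k)/(3 + k))*(2 + k)) = 2*((2 + k)*(k + (2 + k)/(3 + k))) = 2*(2 + k)*(k + (2 + k)/(3 + k)))
J*o(-46) = 47*(2*(4 + (-46)³ + 6*(-46)² + 10*(-46))/(3 - 46)) = 47*(2*(4 - 97336 + 6*2116 - 460)/(-43)) = 47*(2*(-1/43)*(4 - 97336 + 12696 - 460)) = 47*(2*(-1/43)*(-85096)) = 47*(170192/43) = 7999024/43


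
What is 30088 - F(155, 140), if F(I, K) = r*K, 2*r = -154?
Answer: 40868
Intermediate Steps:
r = -77 (r = (½)*(-154) = -77)
F(I, K) = -77*K
30088 - F(155, 140) = 30088 - (-77)*140 = 30088 - 1*(-10780) = 30088 + 10780 = 40868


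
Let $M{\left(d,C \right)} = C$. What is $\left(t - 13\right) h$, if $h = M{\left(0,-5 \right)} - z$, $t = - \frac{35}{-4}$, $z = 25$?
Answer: $\frac{255}{2} \approx 127.5$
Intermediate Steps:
$t = \frac{35}{4}$ ($t = \left(-35\right) \left(- \frac{1}{4}\right) = \frac{35}{4} \approx 8.75$)
$h = -30$ ($h = -5 - 25 = -30$)
$\left(t - 13\right) h = \left(\frac{35}{4} - 13\right) \left(-30\right) = \left(- \frac{17}{4}\right) \left(-30\right) = \frac{255}{2}$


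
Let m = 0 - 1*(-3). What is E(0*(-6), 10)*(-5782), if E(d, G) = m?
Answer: -17346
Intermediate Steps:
m = 3 (m = 0 + 3 = 3)
E(d, G) = 3
E(0*(-6), 10)*(-5782) = 3*(-5782) = -17346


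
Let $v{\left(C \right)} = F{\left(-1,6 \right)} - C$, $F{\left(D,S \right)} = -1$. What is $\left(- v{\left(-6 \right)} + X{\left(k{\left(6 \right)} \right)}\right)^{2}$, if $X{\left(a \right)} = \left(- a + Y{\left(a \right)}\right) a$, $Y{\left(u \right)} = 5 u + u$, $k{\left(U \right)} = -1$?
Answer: $0$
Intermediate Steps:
$Y{\left(u \right)} = 6 u$
$v{\left(C \right)} = -1 - C$
$X{\left(a \right)} = 5 a^{2}$ ($X{\left(a \right)} = \left(- a + 6 a\right) a = 5 a a = 5 a^{2}$)
$\left(- v{\left(-6 \right)} + X{\left(k{\left(6 \right)} \right)}\right)^{2} = \left(- (-1 - -6) + 5 \left(-1\right)^{2}\right)^{2} = \left(- (-1 + 6) + 5 \cdot 1\right)^{2} = \left(\left(-1\right) 5 + 5\right)^{2} = \left(-5 + 5\right)^{2} = 0^{2} = 0$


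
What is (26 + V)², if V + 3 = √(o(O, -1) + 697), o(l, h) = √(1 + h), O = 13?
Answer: (23 + √697)² ≈ 2440.4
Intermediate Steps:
V = -3 + √697 (V = -3 + √(√(1 - 1) + 697) = -3 + √(√0 + 697) = -3 + √(0 + 697) = -3 + √697 ≈ 23.401)
(26 + V)² = (26 + (-3 + √697))² = (23 + √697)²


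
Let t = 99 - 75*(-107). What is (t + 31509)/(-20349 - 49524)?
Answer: -13211/23291 ≈ -0.56721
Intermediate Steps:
t = 8124 (t = 99 + 8025 = 8124)
(t + 31509)/(-20349 - 49524) = (8124 + 31509)/(-20349 - 49524) = 39633/(-69873) = 39633*(-1/69873) = -13211/23291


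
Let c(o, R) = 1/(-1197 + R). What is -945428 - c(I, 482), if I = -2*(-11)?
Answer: -675981019/715 ≈ -9.4543e+5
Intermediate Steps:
I = 22
-945428 - c(I, 482) = -945428 - 1/(-1197 + 482) = -945428 - 1/(-715) = -945428 - 1*(-1/715) = -945428 + 1/715 = -675981019/715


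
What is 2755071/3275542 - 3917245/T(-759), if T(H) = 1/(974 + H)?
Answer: -2758686609429779/3275542 ≈ -8.4221e+8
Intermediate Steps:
2755071/3275542 - 3917245/T(-759) = 2755071/3275542 - 3917245/(1/(974 - 759)) = 2755071*(1/3275542) - 3917245/(1/215) = 2755071/3275542 - 3917245/1/215 = 2755071/3275542 - 3917245*215 = 2755071/3275542 - 842207675 = -2758686609429779/3275542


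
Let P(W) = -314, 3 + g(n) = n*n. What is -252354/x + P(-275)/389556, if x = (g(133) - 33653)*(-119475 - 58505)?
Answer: -61914581629/69190177202685 ≈ -0.00089485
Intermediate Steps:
g(n) = -3 + n² (g(n) = -3 + n*n = -3 + n²)
x = 2841806660 (x = ((-3 + 133²) - 33653)*(-119475 - 58505) = ((-3 + 17689) - 33653)*(-177980) = (17686 - 33653)*(-177980) = -15967*(-177980) = 2841806660)
-252354/x + P(-275)/389556 = -252354/2841806660 - 314/389556 = -252354*1/2841806660 - 314*1/389556 = -126177/1420903330 - 157/194778 = -61914581629/69190177202685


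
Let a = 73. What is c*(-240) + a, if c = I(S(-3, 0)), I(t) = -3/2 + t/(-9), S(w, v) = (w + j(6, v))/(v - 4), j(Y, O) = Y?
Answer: 413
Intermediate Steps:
S(w, v) = (6 + w)/(-4 + v) (S(w, v) = (w + 6)/(v - 4) = (6 + w)/(-4 + v))
I(t) = -3/2 - t/9 (I(t) = -3*1/2 + t*(-1/9) = -3/2 - t/9)
c = -17/12 (c = -3/2 - (6 - 3)/(9*(-4 + 0)) = -3/2 - 3/(9*(-4)) = -3/2 - (-1)*3/36 = -3/2 - 1/9*(-3/4) = -3/2 + 1/12 = -17/12 ≈ -1.4167)
c*(-240) + a = -17/12*(-240) + 73 = 340 + 73 = 413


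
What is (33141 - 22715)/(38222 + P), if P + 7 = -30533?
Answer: 5213/3841 ≈ 1.3572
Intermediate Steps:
P = -30540 (P = -7 - 30533 = -30540)
(33141 - 22715)/(38222 + P) = (33141 - 22715)/(38222 - 30540) = 10426/7682 = 10426*(1/7682) = 5213/3841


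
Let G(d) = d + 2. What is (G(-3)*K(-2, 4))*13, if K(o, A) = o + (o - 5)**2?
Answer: -611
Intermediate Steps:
G(d) = 2 + d
K(o, A) = o + (-5 + o)**2
(G(-3)*K(-2, 4))*13 = ((2 - 3)*(-2 + (-5 - 2)**2))*13 = -(-2 + (-7)**2)*13 = -(-2 + 49)*13 = -1*47*13 = -47*13 = -611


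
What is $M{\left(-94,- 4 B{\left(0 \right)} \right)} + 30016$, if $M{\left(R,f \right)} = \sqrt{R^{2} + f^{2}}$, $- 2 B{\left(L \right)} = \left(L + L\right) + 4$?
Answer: $30016 + 10 \sqrt{89} \approx 30110.0$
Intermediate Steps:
$B{\left(L \right)} = -2 - L$ ($B{\left(L \right)} = - \frac{\left(L + L\right) + 4}{2} = - \frac{2 L + 4}{2} = - \frac{4 + 2 L}{2} = -2 - L$)
$M{\left(-94,- 4 B{\left(0 \right)} \right)} + 30016 = \sqrt{\left(-94\right)^{2} + \left(- 4 \left(-2 - 0\right)\right)^{2}} + 30016 = \sqrt{8836 + \left(- 4 \left(-2 + 0\right)\right)^{2}} + 30016 = \sqrt{8836 + \left(\left(-4\right) \left(-2\right)\right)^{2}} + 30016 = \sqrt{8836 + 8^{2}} + 30016 = \sqrt{8836 + 64} + 30016 = \sqrt{8900} + 30016 = 10 \sqrt{89} + 30016 = 30016 + 10 \sqrt{89}$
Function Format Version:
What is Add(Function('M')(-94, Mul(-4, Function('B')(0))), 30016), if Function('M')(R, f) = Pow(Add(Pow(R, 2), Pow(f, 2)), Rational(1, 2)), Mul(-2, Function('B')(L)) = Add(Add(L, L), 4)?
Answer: Add(30016, Mul(10, Pow(89, Rational(1, 2)))) ≈ 30110.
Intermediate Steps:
Function('B')(L) = Add(-2, Mul(-1, L)) (Function('B')(L) = Mul(Rational(-1, 2), Add(Add(L, L), 4)) = Mul(Rational(-1, 2), Add(Mul(2, L), 4)) = Mul(Rational(-1, 2), Add(4, Mul(2, L))) = Add(-2, Mul(-1, L)))
Add(Function('M')(-94, Mul(-4, Function('B')(0))), 30016) = Add(Pow(Add(Pow(-94, 2), Pow(Mul(-4, Add(-2, Mul(-1, 0))), 2)), Rational(1, 2)), 30016) = Add(Pow(Add(8836, Pow(Mul(-4, Add(-2, 0)), 2)), Rational(1, 2)), 30016) = Add(Pow(Add(8836, Pow(Mul(-4, -2), 2)), Rational(1, 2)), 30016) = Add(Pow(Add(8836, Pow(8, 2)), Rational(1, 2)), 30016) = Add(Pow(Add(8836, 64), Rational(1, 2)), 30016) = Add(Pow(8900, Rational(1, 2)), 30016) = Add(Mul(10, Pow(89, Rational(1, 2))), 30016) = Add(30016, Mul(10, Pow(89, Rational(1, 2))))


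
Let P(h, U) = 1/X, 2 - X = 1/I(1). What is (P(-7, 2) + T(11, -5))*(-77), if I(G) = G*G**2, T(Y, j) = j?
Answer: 308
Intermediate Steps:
I(G) = G**3
X = 1 (X = 2 - 1/(1**3) = 2 - 1/1 = 2 - 1*1 = 2 - 1 = 1)
P(h, U) = 1 (P(h, U) = 1/1 = 1)
(P(-7, 2) + T(11, -5))*(-77) = (1 - 5)*(-77) = -4*(-77) = 308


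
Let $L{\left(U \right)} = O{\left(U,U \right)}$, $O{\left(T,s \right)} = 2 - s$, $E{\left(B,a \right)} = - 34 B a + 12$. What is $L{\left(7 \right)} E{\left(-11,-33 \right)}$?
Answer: $61650$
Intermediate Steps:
$E{\left(B,a \right)} = 12 - 34 B a$ ($E{\left(B,a \right)} = - 34 B a + 12 = 12 - 34 B a$)
$L{\left(U \right)} = 2 - U$
$L{\left(7 \right)} E{\left(-11,-33 \right)} = \left(2 - 7\right) \left(12 - \left(-374\right) \left(-33\right)\right) = \left(2 - 7\right) \left(12 - 12342\right) = \left(-5\right) \left(-12330\right) = 61650$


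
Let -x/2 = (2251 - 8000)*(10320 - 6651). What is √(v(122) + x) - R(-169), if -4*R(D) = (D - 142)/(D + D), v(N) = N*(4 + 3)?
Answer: 311/1352 + 2*√10546754 ≈ 6495.4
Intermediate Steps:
v(N) = 7*N (v(N) = N*7 = 7*N)
x = 42186162 (x = -2*(2251 - 8000)*(10320 - 6651) = -(-11498)*3669 = -2*(-21093081) = 42186162)
R(D) = -(-142 + D)/(8*D) (R(D) = -(D - 142)/(4*(D + D)) = -(-142 + D)/(4*(2*D)) = -(-142 + D)*1/(2*D)/4 = -(-142 + D)/(8*D))
√(v(122) + x) - R(-169) = √(7*122 + 42186162) - (142 - 1*(-169))/(8*(-169)) = √(854 + 42186162) - (-1)*(142 + 169)/(8*169) = √42187016 - (-1)*311/(8*169) = 2*√10546754 - 1*(-311/1352) = 2*√10546754 + 311/1352 = 311/1352 + 2*√10546754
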